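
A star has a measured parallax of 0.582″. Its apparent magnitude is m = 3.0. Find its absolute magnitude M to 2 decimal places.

d = 1/p = 1/0.582″ = 1.718 pc
5 log₁₀(d/10 pc) = 5 log₁₀(1.718) − 5 = -3.825
M = m − 5 log₁₀(d/10) = 3.0 + 3.825 = 6.825

M ≈ 6.82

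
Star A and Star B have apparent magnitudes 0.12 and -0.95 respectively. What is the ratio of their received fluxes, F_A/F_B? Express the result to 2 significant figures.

Magnitude difference = 1.07
Flux ratio = 10^(−0.4 Δm) = 10^(−0.4 × 1.07) = 10^-0.428 = 0.3733

F_A/F_B ≈ 0.37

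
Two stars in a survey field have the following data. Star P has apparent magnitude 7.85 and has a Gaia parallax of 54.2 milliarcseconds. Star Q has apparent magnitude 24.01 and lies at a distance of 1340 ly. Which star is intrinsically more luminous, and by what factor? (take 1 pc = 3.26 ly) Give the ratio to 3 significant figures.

Star P is more luminous, by a factor of 5860.

Star P: p = 54.2 mas = 0.0542″ → d = 1/p = 18.45 pc
Star P: M = m − 5 log₁₀ d + 5 = 7.85 − 5·1.2660 + 5 = 6.520
Star Q: d = 1340 ly / 3.26 = 411.0 pc
Star Q: M = m − 5 log₁₀ d + 5 = 24.01 − 5·2.6139 + 5 = 15.941
ΔM = M_P − M_Q = 6.520 − (15.941) = -9.421; smaller M is more luminous → Star P.
L ratio = 10^(0.4 |ΔM|) = 10^3.768 = 5864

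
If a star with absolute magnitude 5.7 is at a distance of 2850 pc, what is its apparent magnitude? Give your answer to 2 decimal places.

m = M + 5 log₁₀ d − 5 = 5.7 + 5·3.4548 − 5 = 17.974

m ≈ 17.97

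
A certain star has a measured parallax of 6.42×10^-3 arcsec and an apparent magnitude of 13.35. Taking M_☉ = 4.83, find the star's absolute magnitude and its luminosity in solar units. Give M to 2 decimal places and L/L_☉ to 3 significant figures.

M ≈ 7.39; L/L_☉ ≈ 0.0948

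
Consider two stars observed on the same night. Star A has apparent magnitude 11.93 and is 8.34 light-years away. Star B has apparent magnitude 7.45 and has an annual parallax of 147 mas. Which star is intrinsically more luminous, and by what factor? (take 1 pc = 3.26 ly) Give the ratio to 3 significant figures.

Star B is more luminous, by a factor of 438.

Star A: d = 8.34 ly / 3.26 = 2.558 pc
Star A: M = m − 5 log₁₀ d + 5 = 11.93 − 5·0.4079 + 5 = 14.890
Star B: p = 147 mas = 0.147″ → d = 1/p = 6.803 pc
Star B: M = m − 5 log₁₀ d + 5 = 7.45 − 5·0.8327 + 5 = 8.287
ΔM = M_A − M_B = 14.890 − (8.287) = 6.604; smaller M is more luminous → Star B.
L ratio = 10^(0.4 |ΔM|) = 10^2.641 = 438.0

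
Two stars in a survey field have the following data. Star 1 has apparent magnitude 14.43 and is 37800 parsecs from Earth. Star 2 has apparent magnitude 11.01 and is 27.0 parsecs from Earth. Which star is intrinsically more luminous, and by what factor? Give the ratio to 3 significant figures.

Star 1: M = m − 5 log₁₀ d + 5 = 14.43 − 5·4.5775 + 5 = -3.457
Star 2: M = m − 5 log₁₀ d + 5 = 11.01 − 5·1.4314 + 5 = 8.853
ΔM = M_1 − M_2 = -3.457 − (8.853) = -12.311; smaller M is more luminous → Star 1.
L ratio = 10^(0.4 |ΔM|) = 10^4.924 = 84000

Star 1 is more luminous, by a factor of 84000.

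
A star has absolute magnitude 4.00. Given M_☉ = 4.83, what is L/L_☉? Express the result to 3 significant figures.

L/L_☉ ≈ 2.15

M − M_☉ = 4.00 − 4.83 = -0.830
L/L_☉ = 10^(−0.4 (M − M_☉)) = 10^0.332 = 2.148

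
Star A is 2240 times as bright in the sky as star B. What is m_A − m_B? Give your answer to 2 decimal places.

Pogson: Δm = −2.5 log₁₀(ratio) = −2.5 log₁₀(2240) = −2.5 × 3.3502 = -8.376
Star A is brighter, so it has the smaller magnitude: the difference is negative.

m_A − m_B ≈ -8.38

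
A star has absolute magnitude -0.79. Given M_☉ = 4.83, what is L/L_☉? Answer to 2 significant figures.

M − M_☉ = -0.79 − 4.83 = -5.620
L/L_☉ = 10^(−0.4 (M − M_☉)) = 10^2.248 = 177.0

L/L_☉ ≈ 180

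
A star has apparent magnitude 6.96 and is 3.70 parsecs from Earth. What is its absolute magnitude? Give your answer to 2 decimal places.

M ≈ 9.12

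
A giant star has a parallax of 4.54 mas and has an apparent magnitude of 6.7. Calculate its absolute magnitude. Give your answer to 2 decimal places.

M ≈ -0.01

p = 4.54 mas = 4.54×10^-3″ → d = 1/p = 220.3 pc
5 log₁₀(d/10 pc) = 5 log₁₀(220.3) − 5 = 6.715
M = m − 5 log₁₀(d/10) = 6.7 − 6.715 = -0.015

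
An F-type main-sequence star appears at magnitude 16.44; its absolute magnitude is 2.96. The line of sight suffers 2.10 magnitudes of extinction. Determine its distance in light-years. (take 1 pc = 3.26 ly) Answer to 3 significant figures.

m − M = 5 log₁₀(d/10 pc) + A  ⇒  16.44 − (2.96) − 2.10 = 5 log₁₀(d/10)
11.380 = 5 log₁₀(d/10)
log₁₀ d = (m − M − A)/5 + 1 = 3.2760
d = 10^3.2760 = 1888 pc
= 6155 ly

d ≈ 6150 ly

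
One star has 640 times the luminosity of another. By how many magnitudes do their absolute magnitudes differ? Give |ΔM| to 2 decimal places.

|ΔM| ≈ 7.02

Pogson: ΔM = −2.5 log₁₀(ratio) = −2.5 log₁₀(640) = −2.5 × 2.8062 = -7.015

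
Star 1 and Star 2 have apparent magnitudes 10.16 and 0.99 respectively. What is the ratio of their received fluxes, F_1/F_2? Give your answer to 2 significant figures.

F_1/F_2 ≈ 2.1×10^-4

Δm = 10.16 − (0.99) = 9.17
Flux ratio = 10^(−0.4 Δm) = 10^(−0.4 × 9.17) = 10^-3.668 = 2.148×10^-4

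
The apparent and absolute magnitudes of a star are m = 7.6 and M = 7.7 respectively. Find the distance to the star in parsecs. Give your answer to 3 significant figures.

μ = m − M = -0.100
m − M = 5 log₁₀ d − 5
log₁₀ d = (m − M)/5 + 1 = 0.9800
d = 10^0.9800 = 9.550 pc

d ≈ 9.55 pc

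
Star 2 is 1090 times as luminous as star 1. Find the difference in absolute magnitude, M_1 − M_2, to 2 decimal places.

Pogson: ΔM = −2.5 log₁₀(ratio) = −2.5 log₁₀(1090) = −2.5 × 3.0374 = -7.594
Star 2 is brighter so has the smaller magnitude: M_1 − M_2 is positive.

M_1 − M_2 ≈ 7.59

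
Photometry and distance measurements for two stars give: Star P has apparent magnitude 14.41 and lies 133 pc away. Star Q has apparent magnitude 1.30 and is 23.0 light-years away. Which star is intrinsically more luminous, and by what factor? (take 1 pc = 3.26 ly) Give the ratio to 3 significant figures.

Star Q is more luminous, by a factor of 494.

Star P: M = m − 5 log₁₀ d + 5 = 14.41 − 5·2.1239 + 5 = 8.791
Star Q: d = 23.0 ly / 3.26 = 7.055 pc
Star Q: M = m − 5 log₁₀ d + 5 = 1.30 − 5·0.8485 + 5 = 2.057
ΔM = M_P − M_Q = 8.791 − (2.057) = 6.733; smaller M is more luminous → Star Q.
L ratio = 10^(0.4 |ΔM|) = 10^2.693 = 493.5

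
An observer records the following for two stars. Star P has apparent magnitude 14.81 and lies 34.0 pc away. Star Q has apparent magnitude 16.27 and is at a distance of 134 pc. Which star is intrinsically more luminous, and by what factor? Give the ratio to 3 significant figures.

Star P: M = m − 5 log₁₀ d + 5 = 14.81 − 5·1.5315 + 5 = 12.153
Star Q: M = m − 5 log₁₀ d + 5 = 16.27 − 5·2.1271 + 5 = 10.634
ΔM = M_P − M_Q = 12.153 − (10.634) = 1.518; smaller M is more luminous → Star Q.
L ratio = 10^(0.4 |ΔM|) = 10^0.607 = 4.048

Star Q is more luminous, by a factor of 4.05.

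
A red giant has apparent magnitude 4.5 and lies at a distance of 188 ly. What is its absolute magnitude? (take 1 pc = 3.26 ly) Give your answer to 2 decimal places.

M ≈ 0.70

d = 188 ly / 3.26 = 57.67 pc
5 log₁₀(d/10 pc) = 5 log₁₀(57.67) − 5 = 3.805
M = m − 5 log₁₀(d/10) = 4.5 − 3.805 = 0.695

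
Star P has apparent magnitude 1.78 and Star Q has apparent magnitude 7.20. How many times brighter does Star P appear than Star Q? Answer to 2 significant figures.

150

Δm = 1.78 − (7.20) = -5.42
Flux ratio = 10^(−0.4 Δm) = 10^(−0.4 × -5.42) = 10^2.168 = 147.2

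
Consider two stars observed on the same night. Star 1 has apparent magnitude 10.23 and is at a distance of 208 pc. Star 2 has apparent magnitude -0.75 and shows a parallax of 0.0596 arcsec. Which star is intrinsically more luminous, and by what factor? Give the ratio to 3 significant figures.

Star 2 is more luminous, by a factor of 160.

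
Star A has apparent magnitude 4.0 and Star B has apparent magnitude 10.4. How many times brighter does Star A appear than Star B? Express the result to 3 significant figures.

Magnitude difference = -6.4
Flux ratio = 10^(−0.4 Δm) = 10^(−0.4 × -6.4) = 10^2.560 = 363.1

363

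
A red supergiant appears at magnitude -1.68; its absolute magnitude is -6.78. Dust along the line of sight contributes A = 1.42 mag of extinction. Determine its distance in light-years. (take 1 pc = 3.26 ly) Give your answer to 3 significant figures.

d ≈ 178 ly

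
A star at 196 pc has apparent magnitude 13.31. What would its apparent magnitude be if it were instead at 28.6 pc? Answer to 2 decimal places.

m ≈ 9.13

Flux ∝ 1/d², so Δm = 5 log₁₀(d₂/d₁) = 5 log₁₀(28.6/196) = -4.179
m₂ = m₁ + Δm = 13.31 + (-4.179) = 9.131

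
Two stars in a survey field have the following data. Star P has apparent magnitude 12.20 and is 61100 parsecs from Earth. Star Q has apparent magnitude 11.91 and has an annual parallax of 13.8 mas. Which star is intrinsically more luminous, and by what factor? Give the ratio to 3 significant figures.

Star P is more luminous, by a factor of 544000.

Star P: M = m − 5 log₁₀ d + 5 = 12.20 − 5·4.7860 + 5 = -6.730
Star Q: p = 13.8 mas = 0.0138″ → d = 1/p = 72.46 pc
Star Q: M = m − 5 log₁₀ d + 5 = 11.91 − 5·1.8601 + 5 = 7.609
ΔM = M_P − M_Q = -6.730 − (7.609) = -14.340; smaller M is more luminous → Star P.
L ratio = 10^(0.4 |ΔM|) = 10^5.736 = 544300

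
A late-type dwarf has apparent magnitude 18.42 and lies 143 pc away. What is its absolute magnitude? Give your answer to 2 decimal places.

M ≈ 12.64

5 log₁₀(d/10 pc) = 5 log₁₀(143.0) − 5 = 5.777
M = m − 5 log₁₀(d/10) = 18.42 − 5.777 = 12.643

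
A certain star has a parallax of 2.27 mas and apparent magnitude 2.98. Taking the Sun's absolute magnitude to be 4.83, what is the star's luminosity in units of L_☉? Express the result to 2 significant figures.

d = 1/p = 1000/2.27 mas = 440.5 pc
M = m − 5 log₁₀ d + 5 = 2.98 − 5·2.6440 + 5 = -5.240
M − M_☉ = -5.240 − 4.83 = -10.070
L/L_☉ = 10^(−0.4 × -10.070) = 10660

L/L_☉ ≈ 11000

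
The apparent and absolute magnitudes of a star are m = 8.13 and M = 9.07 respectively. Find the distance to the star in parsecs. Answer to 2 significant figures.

d ≈ 6.5 pc

μ = m − M = -0.940
m − M = 5 log₁₀ d − 5
log₁₀ d = (m − M)/5 + 1 = 0.8120
d = 10^0.8120 = 6.486 pc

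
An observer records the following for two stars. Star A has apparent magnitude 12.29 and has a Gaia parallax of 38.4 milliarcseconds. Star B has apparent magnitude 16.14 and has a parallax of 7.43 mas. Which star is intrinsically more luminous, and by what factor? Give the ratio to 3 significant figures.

Star A is more luminous, by a factor of 1.30.

Star A: p = 38.4 mas = 0.0384″ → d = 1/p = 26.04 pc
Star A: M = m − 5 log₁₀ d + 5 = 12.29 − 5·1.4157 + 5 = 10.212
Star B: p = 7.43 mas = 7.43×10^-3″ → d = 1/p = 134.6 pc
Star B: M = m − 5 log₁₀ d + 5 = 16.14 − 5·2.1290 + 5 = 10.495
ΔM = M_A − M_B = 10.212 − (10.495) = -0.283; smaller M is more luminous → Star A.
L ratio = 10^(0.4 |ΔM|) = 10^0.113 = 1.298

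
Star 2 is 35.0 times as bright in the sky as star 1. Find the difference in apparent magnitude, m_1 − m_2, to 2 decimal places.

m_1 − m_2 ≈ 3.86

Pogson: Δm = −2.5 log₁₀(ratio) = −2.5 log₁₀(35.0) = −2.5 × 1.5441 = -3.860
Star 2 is brighter so has the smaller magnitude: m_1 − m_2 is positive.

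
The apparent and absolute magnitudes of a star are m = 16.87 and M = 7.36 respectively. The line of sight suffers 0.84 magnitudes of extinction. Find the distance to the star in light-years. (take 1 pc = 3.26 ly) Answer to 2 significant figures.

d ≈ 1800 ly

m − M = 5 log₁₀(d/10 pc) + A  ⇒  16.87 − (7.36) − 0.84 = 5 log₁₀(d/10)
8.670 = 5 log₁₀(d/10)
log₁₀ d = (m − M − A)/5 + 1 = 2.7340
d = 10^2.7340 = 542.0 pc
= 1767 ly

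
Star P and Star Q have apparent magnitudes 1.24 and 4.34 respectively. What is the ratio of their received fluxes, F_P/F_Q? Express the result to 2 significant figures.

Magnitude difference = -3.10
Flux ratio = 10^(−0.4 Δm) = 10^(−0.4 × -3.10) = 10^1.240 = 17.38

F_P/F_Q ≈ 17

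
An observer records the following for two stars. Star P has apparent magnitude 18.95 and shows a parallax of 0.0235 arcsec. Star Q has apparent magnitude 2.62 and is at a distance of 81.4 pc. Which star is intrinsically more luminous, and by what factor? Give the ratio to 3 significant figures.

Star Q is more luminous, by a factor of 1.25×10^7.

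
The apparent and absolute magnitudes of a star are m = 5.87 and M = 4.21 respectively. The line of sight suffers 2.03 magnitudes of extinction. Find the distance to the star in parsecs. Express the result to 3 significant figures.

d ≈ 8.43 pc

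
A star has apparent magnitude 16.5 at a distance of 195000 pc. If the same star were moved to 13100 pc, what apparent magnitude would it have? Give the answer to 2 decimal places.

m ≈ 10.64

Flux ∝ 1/d², so Δm = 5 log₁₀(d₂/d₁) = 5 log₁₀(13100/195000) = -5.864
m₂ = m₁ + Δm = 16.5 + (-5.864) = 10.636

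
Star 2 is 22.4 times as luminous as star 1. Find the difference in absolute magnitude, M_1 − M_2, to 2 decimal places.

Pogson: ΔM = −2.5 log₁₀(ratio) = −2.5 log₁₀(22.4) = −2.5 × 1.3502 = -3.376
Star 2 is brighter so has the smaller magnitude: M_1 − M_2 is positive.

M_1 − M_2 ≈ 3.38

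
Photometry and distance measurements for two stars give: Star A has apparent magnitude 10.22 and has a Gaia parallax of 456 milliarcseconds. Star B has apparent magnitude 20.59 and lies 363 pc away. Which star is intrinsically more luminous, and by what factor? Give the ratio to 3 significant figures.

Star B is more luminous, by a factor of 1.95.

Star A: p = 456 mas = 0.456″ → d = 1/p = 2.193 pc
Star A: M = m − 5 log₁₀ d + 5 = 10.22 − 5·0.3410 + 5 = 13.515
Star B: M = m − 5 log₁₀ d + 5 = 20.59 − 5·2.5599 + 5 = 12.790
ΔM = M_A − M_B = 13.515 − (12.790) = 0.724; smaller M is more luminous → Star B.
L ratio = 10^(0.4 |ΔM|) = 10^0.290 = 1.949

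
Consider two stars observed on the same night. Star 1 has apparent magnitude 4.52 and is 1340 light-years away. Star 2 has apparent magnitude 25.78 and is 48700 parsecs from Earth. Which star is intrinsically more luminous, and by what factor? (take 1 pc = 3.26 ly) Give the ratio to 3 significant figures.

Star 1 is more luminous, by a factor of 22700.

Star 1: d = 1340 ly / 3.26 = 411.0 pc
Star 1: M = m − 5 log₁₀ d + 5 = 4.52 − 5·2.6139 + 5 = -3.549
Star 2: M = m − 5 log₁₀ d + 5 = 25.78 − 5·4.6875 + 5 = 7.342
ΔM = M_1 − M_2 = -3.549 − (7.342) = -10.892; smaller M is more luminous → Star 1.
L ratio = 10^(0.4 |ΔM|) = 10^4.357 = 22740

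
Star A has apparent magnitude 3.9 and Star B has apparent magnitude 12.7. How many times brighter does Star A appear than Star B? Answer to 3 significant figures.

Magnitude difference = -8.8
Flux ratio = 10^(−0.4 Δm) = 10^(−0.4 × -8.8) = 10^3.520 = 3311

3310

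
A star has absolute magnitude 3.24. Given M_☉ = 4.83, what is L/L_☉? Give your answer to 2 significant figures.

M − M_☉ = 3.24 − 4.83 = -1.590
L/L_☉ = 10^(−0.4 (M − M_☉)) = 10^0.636 = 4.325

L/L_☉ ≈ 4.3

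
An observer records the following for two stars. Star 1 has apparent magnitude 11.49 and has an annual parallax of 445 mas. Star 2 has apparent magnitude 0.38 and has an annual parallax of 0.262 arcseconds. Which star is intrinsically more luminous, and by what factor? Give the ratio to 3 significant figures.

Star 2 is more luminous, by a factor of 80200.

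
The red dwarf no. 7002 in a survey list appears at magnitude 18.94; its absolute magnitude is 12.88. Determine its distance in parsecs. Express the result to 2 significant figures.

Distance modulus: m − M = 18.94 − (12.88) = 6.060
m − M = 5 log₁₀ d − 5
log₁₀ d = (m − M)/5 + 1 = 2.2120
d = 10^2.2120 = 162.9 pc

d ≈ 160 pc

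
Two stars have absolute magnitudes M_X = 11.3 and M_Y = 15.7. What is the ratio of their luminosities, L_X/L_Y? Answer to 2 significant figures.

L_X/L_Y ≈ 58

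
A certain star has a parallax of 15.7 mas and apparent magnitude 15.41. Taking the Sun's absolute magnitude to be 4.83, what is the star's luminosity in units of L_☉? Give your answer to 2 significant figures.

d = 1/p = 1000/15.7 mas = 63.69 pc
M = m − 5 log₁₀ d + 5 = 15.41 − 5·1.8041 + 5 = 11.389
M − M_☉ = 11.389 − 4.83 = 6.559
L/L_☉ = 10^(−0.4 × 6.559) = 2.378×10^-3

L/L_☉ ≈ 2.4×10^-3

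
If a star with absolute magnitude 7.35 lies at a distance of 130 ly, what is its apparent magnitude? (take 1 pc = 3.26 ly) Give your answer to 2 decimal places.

m ≈ 10.35

d = 130 ly / 3.26 = 39.88 pc
m = M + 5 log₁₀ d − 5 = 7.35 + 5·1.6007 − 5 = 10.354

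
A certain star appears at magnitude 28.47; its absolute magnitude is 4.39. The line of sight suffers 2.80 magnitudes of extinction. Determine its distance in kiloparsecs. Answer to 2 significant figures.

d ≈ 180 kpc

m − M = 5 log₁₀(d/10 pc) + A  ⇒  28.47 − (4.39) − 2.80 = 5 log₁₀(d/10)
21.280 = 5 log₁₀(d/10)
log₁₀ d = (m − M − A)/5 + 1 = 5.2560
d = 10^5.2560 = 180300 pc
= 180.3 kpc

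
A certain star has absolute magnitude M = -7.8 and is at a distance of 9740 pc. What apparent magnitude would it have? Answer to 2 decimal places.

m ≈ 7.14

m = M + 5 log₁₀ d − 5 = -7.8 + 5·3.9886 − 5 = 7.143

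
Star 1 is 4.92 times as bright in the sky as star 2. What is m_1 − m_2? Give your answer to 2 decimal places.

Pogson: Δm = −2.5 log₁₀(ratio) = −2.5 log₁₀(4.92) = −2.5 × 0.6920 = -1.730
Star 1 is brighter, so it has the smaller magnitude: the difference is negative.

m_1 − m_2 ≈ -1.73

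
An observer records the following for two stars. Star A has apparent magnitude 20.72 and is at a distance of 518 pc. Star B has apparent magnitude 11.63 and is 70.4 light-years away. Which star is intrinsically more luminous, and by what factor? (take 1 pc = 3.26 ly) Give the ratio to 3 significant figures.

Star B is more luminous, by a factor of 7.52.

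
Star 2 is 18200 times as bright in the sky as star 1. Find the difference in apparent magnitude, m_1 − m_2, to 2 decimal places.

m_1 − m_2 ≈ 10.65

Pogson: Δm = −2.5 log₁₀(ratio) = −2.5 log₁₀(18200) = −2.5 × 4.2601 = -10.650
Star 2 is brighter so has the smaller magnitude: m_1 − m_2 is positive.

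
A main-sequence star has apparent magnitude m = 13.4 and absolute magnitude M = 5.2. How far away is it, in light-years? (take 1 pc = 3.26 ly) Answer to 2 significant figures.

μ = m − M = 8.200
m − M = 5 log₁₀ d − 5
log₁₀ d = (m − M)/5 + 1 = 2.6400
d = 10^2.6400 = 436.5 pc
= 1423 ly

d ≈ 1400 ly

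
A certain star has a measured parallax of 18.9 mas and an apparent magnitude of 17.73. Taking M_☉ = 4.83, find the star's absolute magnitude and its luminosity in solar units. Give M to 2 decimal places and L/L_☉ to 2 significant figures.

M ≈ 14.11; L/L_☉ ≈ 1.9×10^-4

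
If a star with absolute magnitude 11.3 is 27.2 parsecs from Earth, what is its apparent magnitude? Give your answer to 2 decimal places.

m ≈ 13.47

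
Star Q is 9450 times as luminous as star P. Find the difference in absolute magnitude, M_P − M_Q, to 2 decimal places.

M_P − M_Q ≈ 9.94

Pogson: ΔM = −2.5 log₁₀(ratio) = −2.5 log₁₀(9450) = −2.5 × 3.9754 = -9.939
Star Q is brighter so has the smaller magnitude: M_P − M_Q is positive.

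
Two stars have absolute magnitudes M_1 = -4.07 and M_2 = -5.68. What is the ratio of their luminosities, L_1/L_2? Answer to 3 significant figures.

L_1/L_2 ≈ 0.227

ΔM = M_1 − M_2 = 1.61
L_1/L_2 = 10^(−0.4 ΔM) = 10^-0.644 = 0.2270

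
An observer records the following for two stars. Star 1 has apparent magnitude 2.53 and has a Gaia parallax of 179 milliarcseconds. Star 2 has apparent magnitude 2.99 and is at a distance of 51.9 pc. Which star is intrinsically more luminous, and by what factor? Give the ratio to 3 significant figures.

Star 2 is more luminous, by a factor of 56.5.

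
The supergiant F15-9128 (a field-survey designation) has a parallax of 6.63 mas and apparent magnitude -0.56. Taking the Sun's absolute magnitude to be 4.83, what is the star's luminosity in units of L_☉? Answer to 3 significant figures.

L/L_☉ ≈ 32600

d = 1/p = 1000/6.63 mas = 150.8 pc
M = m − 5 log₁₀ d + 5 = -0.56 − 5·2.1785 + 5 = -6.452
M − M_☉ = -6.452 − 4.83 = -11.282
L/L_☉ = 10^(−0.4 × -11.282) = 32580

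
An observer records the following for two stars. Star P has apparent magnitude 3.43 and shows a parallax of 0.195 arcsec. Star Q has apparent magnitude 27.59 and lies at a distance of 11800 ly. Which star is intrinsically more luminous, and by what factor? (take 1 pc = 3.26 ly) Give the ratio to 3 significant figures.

Star P is more luminous, by a factor of 9260.

Star P: d = 1/p = 1/0.195″ = 5.128 pc
Star P: M = m − 5 log₁₀ d + 5 = 3.43 − 5·0.7100 + 5 = 4.880
Star Q: d = 11800 ly / 3.26 = 3620 pc
Star Q: M = m − 5 log₁₀ d + 5 = 27.59 − 5·3.5587 + 5 = 14.797
ΔM = M_P − M_Q = 4.880 − (14.797) = -9.917; smaller M is more luminous → Star P.
L ratio = 10^(0.4 |ΔM|) = 10^3.967 = 9260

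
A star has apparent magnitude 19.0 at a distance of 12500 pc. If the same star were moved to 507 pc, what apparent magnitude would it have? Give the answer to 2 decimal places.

m ≈ 12.04

Flux ∝ 1/d², so Δm = 5 log₁₀(d₂/d₁) = 5 log₁₀(507/12500) = -6.960
m₂ = m₁ + Δm = 19.0 + (-6.960) = 12.040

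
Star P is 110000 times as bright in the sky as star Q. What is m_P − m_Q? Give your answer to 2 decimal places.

m_P − m_Q ≈ -12.60

Pogson: Δm = −2.5 log₁₀(ratio) = −2.5 log₁₀(110000) = −2.5 × 5.0414 = -12.603
Star P is brighter, so it has the smaller magnitude: the difference is negative.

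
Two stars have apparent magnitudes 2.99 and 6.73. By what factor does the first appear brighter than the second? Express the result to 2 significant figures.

31

Magnitude difference = -3.74
Flux ratio = 10^(−0.4 Δm) = 10^(−0.4 × -3.74) = 10^1.496 = 31.33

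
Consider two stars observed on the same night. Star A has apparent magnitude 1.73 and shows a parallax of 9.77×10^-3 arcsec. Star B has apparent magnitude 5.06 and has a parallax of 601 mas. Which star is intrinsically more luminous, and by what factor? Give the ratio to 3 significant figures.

Star A is more luminous, by a factor of 81300.

Star A: d = 1/p = 1/9.77×10^-3″ = 102.4 pc
Star A: M = m − 5 log₁₀ d + 5 = 1.73 − 5·2.0101 + 5 = -3.321
Star B: p = 601 mas = 0.601″ → d = 1/p = 1.664 pc
Star B: M = m − 5 log₁₀ d + 5 = 5.06 − 5·0.2211 + 5 = 8.954
ΔM = M_A − M_B = -3.321 − (8.954) = -12.275; smaller M is more luminous → Star A.
L ratio = 10^(0.4 |ΔM|) = 10^4.910 = 81280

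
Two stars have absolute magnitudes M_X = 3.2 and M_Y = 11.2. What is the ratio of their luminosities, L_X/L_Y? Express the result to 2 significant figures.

L_X/L_Y ≈ 1600

ΔM = M_X − M_Y = -8.0
L_X/L_Y = 10^(−0.4 ΔM) = 10^3.200 = 1585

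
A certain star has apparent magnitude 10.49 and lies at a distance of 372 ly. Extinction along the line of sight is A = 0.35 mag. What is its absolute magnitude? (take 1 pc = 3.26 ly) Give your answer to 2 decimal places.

d = 372 ly / 3.26 = 114.1 pc
5 log₁₀(d/10 pc) = 5 log₁₀(114.1) − 5 = 5.287
M = m − 5 log₁₀(d/10) − A = 10.49 − 5.287 − 0.35 = 4.853

M ≈ 4.85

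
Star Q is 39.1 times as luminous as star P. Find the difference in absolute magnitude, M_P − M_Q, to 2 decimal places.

Pogson: ΔM = −2.5 log₁₀(ratio) = −2.5 log₁₀(39.1) = −2.5 × 1.5922 = -3.980
Star Q is brighter so has the smaller magnitude: M_P − M_Q is positive.

M_P − M_Q ≈ 3.98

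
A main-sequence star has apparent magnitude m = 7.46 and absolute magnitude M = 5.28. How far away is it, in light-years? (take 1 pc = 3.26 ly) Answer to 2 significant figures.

d ≈ 89 ly

Distance modulus: m − M = 7.46 − (5.28) = 2.180
m − M = 5 log₁₀ d − 5
log₁₀ d = (m − M)/5 + 1 = 1.4360
d = 10^1.4360 = 27.29 pc
= 88.96 ly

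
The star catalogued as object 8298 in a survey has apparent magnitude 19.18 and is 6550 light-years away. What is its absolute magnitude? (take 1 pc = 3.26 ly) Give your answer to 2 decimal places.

M ≈ 7.66

d = 6550 ly / 3.26 = 2009 pc
5 log₁₀(d/10 pc) = 5 log₁₀(2009) − 5 = 11.515
M = m − 5 log₁₀(d/10) = 19.18 − 11.515 = 7.665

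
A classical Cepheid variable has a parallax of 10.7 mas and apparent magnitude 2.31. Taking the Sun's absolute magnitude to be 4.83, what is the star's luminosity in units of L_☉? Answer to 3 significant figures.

L/L_☉ ≈ 890

d = 1/p = 1000/10.7 mas = 93.46 pc
M = m − 5 log₁₀ d + 5 = 2.31 − 5·1.9706 + 5 = -2.543
M − M_☉ = -2.543 − 4.83 = -7.373
L/L_☉ = 10^(−0.4 × -7.373) = 889.7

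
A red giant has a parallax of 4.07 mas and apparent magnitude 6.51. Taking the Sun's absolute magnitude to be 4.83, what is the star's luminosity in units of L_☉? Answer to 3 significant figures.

L/L_☉ ≈ 128

d = 1/p = 1000/4.07 mas = 245.7 pc
M = m − 5 log₁₀ d + 5 = 6.51 − 5·2.3904 + 5 = -0.442
M − M_☉ = -0.442 − 4.83 = -5.272
L/L_☉ = 10^(−0.4 × -5.272) = 128.5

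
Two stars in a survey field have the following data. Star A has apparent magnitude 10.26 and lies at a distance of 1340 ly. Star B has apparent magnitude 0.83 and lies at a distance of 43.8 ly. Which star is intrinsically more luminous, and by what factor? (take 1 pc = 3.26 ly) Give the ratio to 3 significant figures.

Star B is more luminous, by a factor of 6.32.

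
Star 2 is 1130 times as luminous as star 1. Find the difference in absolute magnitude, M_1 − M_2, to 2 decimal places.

Pogson: ΔM = −2.5 log₁₀(ratio) = −2.5 log₁₀(1130) = −2.5 × 3.0531 = -7.633
Star 2 is brighter so has the smaller magnitude: M_1 − M_2 is positive.

M_1 − M_2 ≈ 7.63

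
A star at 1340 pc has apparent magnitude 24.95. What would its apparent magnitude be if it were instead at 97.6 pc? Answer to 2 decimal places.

m ≈ 19.26

Flux ∝ 1/d², so Δm = 5 log₁₀(d₂/d₁) = 5 log₁₀(97.6/1340) = -5.688
m₂ = m₁ + Δm = 24.95 + (-5.688) = 19.262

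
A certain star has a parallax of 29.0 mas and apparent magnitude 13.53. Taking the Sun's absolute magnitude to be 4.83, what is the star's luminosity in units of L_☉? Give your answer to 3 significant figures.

d = 1/p = 1000/29.0 mas = 34.48 pc
M = m − 5 log₁₀ d + 5 = 13.53 − 5·1.5376 + 5 = 10.842
M − M_☉ = 10.842 − 4.83 = 6.012
L/L_☉ = 10^(−0.4 × 6.012) = 3.937×10^-3

L/L_☉ ≈ 3.94×10^-3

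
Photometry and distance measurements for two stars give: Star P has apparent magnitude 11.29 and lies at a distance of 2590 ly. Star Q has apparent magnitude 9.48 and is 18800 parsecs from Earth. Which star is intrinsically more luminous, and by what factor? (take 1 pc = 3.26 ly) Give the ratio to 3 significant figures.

Star P: d = 2590 ly / 3.26 = 794.5 pc
Star P: M = m − 5 log₁₀ d + 5 = 11.29 − 5·2.9001 + 5 = 1.790
Star Q: M = m − 5 log₁₀ d + 5 = 9.48 − 5·4.2742 + 5 = -6.891
ΔM = M_P − M_Q = 1.790 − (-6.891) = 8.680; smaller M is more luminous → Star Q.
L ratio = 10^(0.4 |ΔM|) = 10^3.472 = 2966

Star Q is more luminous, by a factor of 2970.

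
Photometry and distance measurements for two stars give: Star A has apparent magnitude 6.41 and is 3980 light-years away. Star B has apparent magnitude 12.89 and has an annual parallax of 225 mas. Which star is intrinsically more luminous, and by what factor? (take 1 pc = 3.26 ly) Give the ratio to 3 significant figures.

Star A is more luminous, by a factor of 2.95×10^7.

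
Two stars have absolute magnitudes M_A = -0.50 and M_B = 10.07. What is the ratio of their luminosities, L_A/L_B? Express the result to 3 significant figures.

ΔM = M_A − M_B = -10.57
L_A/L_B = 10^(−0.4 ΔM) = 10^4.228 = 16900

L_A/L_B ≈ 16900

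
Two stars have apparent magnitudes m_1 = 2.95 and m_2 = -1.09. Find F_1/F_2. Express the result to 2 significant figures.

Magnitude difference = 4.04
Flux ratio = 10^(−0.4 Δm) = 10^(−0.4 × 4.04) = 10^-1.616 = 0.02421

F_1/F_2 ≈ 0.024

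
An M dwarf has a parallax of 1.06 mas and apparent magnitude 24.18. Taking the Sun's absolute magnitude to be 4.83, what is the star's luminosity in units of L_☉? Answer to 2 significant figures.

d = 1/p = 1000/1.06 mas = 943.4 pc
M = m − 5 log₁₀ d + 5 = 24.18 − 5·2.9747 + 5 = 14.307
M − M_☉ = 14.307 − 4.83 = 9.477
L/L_☉ = 10^(−0.4 × 9.477) = 1.620×10^-4

L/L_☉ ≈ 1.6×10^-4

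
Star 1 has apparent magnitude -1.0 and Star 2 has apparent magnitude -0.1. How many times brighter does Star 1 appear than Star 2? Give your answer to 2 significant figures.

Magnitude difference = -0.9
Flux ratio = 10^(−0.4 Δm) = 10^(−0.4 × -0.9) = 10^0.360 = 2.291

2.3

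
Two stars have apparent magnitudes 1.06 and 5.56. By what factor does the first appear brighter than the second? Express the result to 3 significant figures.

Δm = 1.06 − (5.56) = -4.50
Flux ratio = 10^(−0.4 Δm) = 10^(−0.4 × -4.50) = 10^1.800 = 63.10

63.1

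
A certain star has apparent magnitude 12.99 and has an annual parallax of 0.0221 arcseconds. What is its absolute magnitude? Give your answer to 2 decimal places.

M ≈ 9.71

d = 1/p = 1/0.0221″ = 45.25 pc
5 log₁₀(d/10 pc) = 5 log₁₀(45.25) − 5 = 3.278
M = m − 5 log₁₀(d/10) = 12.99 − 3.278 = 9.712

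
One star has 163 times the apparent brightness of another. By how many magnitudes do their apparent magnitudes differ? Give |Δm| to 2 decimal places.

Pogson: Δm = −2.5 log₁₀(ratio) = −2.5 log₁₀(163) = −2.5 × 2.2122 = -5.530

|Δm| ≈ 5.53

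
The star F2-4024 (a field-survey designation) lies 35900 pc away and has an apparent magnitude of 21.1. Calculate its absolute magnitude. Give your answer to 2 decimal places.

M ≈ 3.32

5 log₁₀(d/10 pc) = 5 log₁₀(35900) − 5 = 17.775
M = m − 5 log₁₀(d/10) = 21.1 − 17.775 = 3.325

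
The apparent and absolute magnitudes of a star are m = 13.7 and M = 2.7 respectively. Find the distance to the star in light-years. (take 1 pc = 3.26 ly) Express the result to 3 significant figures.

Distance modulus: m − M = 13.7 − (2.7) = 11.000
m − M = 5 log₁₀ d − 5
log₁₀ d = (m − M)/5 + 1 = 3.2000
d = 10^3.2000 = 1585 pc
= 5167 ly

d ≈ 5170 ly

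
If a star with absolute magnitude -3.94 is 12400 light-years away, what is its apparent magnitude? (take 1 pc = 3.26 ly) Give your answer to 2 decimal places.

m ≈ 8.96

d = 12400 ly / 3.26 = 3804 pc
m = M + 5 log₁₀ d − 5 = -3.94 + 5·3.5802 − 5 = 8.961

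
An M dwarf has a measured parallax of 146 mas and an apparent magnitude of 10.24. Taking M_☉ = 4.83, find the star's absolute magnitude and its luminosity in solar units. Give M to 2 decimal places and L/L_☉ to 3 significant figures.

M ≈ 11.06; L/L_☉ ≈ 3.22×10^-3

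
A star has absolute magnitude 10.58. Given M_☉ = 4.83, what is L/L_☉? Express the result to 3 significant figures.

M − M_☉ = 10.58 − 4.83 = 5.750
L/L_☉ = 10^(−0.4 (M − M_☉)) = 10^-2.300 = 5.012×10^-3

L/L_☉ ≈ 5.01×10^-3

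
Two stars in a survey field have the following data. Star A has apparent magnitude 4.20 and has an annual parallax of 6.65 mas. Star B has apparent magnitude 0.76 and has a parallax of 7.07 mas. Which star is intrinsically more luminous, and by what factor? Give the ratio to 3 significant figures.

Star B is more luminous, by a factor of 21.0.

Star A: p = 6.65 mas = 6.65×10^-3″ → d = 1/p = 150.4 pc
Star A: M = m − 5 log₁₀ d + 5 = 4.20 − 5·2.1772 + 5 = -1.686
Star B: p = 7.07 mas = 7.07×10^-3″ → d = 1/p = 141.4 pc
Star B: M = m − 5 log₁₀ d + 5 = 0.76 − 5·2.1506 + 5 = -4.993
ΔM = M_A − M_B = -1.686 − (-4.993) = 3.307; smaller M is more luminous → Star B.
L ratio = 10^(0.4 |ΔM|) = 10^1.323 = 21.03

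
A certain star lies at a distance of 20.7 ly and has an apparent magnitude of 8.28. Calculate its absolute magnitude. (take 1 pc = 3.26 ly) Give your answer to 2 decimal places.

M ≈ 9.27

d = 20.7 ly / 3.26 = 6.350 pc
5 log₁₀(d/10 pc) = 5 log₁₀(6.350) − 5 = -0.986
M = m − 5 log₁₀(d/10) = 8.28 + 0.986 = 9.266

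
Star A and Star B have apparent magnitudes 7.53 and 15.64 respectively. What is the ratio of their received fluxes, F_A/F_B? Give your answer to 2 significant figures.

Magnitude difference = -8.11
Flux ratio = 10^(−0.4 Δm) = 10^(−0.4 × -8.11) = 10^3.244 = 1754

F_A/F_B ≈ 1800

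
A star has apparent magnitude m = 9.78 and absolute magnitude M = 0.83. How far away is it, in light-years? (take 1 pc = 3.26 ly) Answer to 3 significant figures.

Distance modulus: m − M = 9.78 − (0.83) = 8.950
m − M = 5 log₁₀ d − 5
log₁₀ d = (m − M)/5 + 1 = 2.7900
d = 10^2.7900 = 616.6 pc
= 2010 ly

d ≈ 2010 ly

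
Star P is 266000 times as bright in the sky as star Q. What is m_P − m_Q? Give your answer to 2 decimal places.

Pogson: Δm = −2.5 log₁₀(ratio) = −2.5 log₁₀(266000) = −2.5 × 5.4249 = -13.562
Star P is brighter, so it has the smaller magnitude: the difference is negative.

m_P − m_Q ≈ -13.56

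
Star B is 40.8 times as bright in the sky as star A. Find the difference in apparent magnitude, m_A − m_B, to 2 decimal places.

m_A − m_B ≈ 4.03

Pogson: Δm = −2.5 log₁₀(ratio) = −2.5 log₁₀(40.8) = −2.5 × 1.6107 = -4.027
Star B is brighter so has the smaller magnitude: m_A − m_B is positive.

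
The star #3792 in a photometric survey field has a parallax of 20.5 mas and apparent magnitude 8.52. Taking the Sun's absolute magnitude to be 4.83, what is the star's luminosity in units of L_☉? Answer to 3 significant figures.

L/L_☉ ≈ 0.795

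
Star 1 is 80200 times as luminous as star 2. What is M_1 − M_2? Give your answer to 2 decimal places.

Pogson: ΔM = −2.5 log₁₀(ratio) = −2.5 log₁₀(80200) = −2.5 × 4.9042 = -12.260
Star 1 is brighter, so it has the smaller magnitude: the difference is negative.

M_1 − M_2 ≈ -12.26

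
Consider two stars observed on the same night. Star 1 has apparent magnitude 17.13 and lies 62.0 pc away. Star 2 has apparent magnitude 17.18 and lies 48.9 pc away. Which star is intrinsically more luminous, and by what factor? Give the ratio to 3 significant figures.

Star 1 is more luminous, by a factor of 1.68.

Star 1: M = m − 5 log₁₀ d + 5 = 17.13 − 5·1.7924 + 5 = 13.168
Star 2: M = m − 5 log₁₀ d + 5 = 17.18 − 5·1.6893 + 5 = 13.733
ΔM = M_1 − M_2 = 13.168 − (13.733) = -0.565; smaller M is more luminous → Star 1.
L ratio = 10^(0.4 |ΔM|) = 10^0.226 = 1.683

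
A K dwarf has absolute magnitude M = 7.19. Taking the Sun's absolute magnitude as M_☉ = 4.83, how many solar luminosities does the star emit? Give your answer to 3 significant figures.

M − M_☉ = 7.19 − 4.83 = 2.360
L/L_☉ = 10^(−0.4 (M − M_☉)) = 10^-0.944 = 0.1138

L/L_☉ ≈ 0.114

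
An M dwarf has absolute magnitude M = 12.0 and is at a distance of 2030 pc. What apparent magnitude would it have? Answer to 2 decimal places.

m ≈ 23.54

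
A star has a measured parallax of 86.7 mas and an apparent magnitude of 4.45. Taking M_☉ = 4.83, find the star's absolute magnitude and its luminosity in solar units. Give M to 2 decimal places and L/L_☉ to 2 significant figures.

M ≈ 4.14; L/L_☉ ≈ 1.9

d = 1/p = 1000/86.7 mas = 11.53 pc
M = m − 5 log₁₀ d + 5 = 4.45 − 5·1.0620 + 5 = 4.140
M − M_☉ = 4.140 − 4.83 = -0.690
L/L_☉ = 10^(−0.4 × -0.690) = 1.888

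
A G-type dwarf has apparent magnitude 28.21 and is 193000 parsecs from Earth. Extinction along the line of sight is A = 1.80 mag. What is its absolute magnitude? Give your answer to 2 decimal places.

M ≈ 4.98

5 log₁₀(d/10 pc) = 5 log₁₀(193000) − 5 = 21.428
M = m − 5 log₁₀(d/10) − A = 28.21 − 21.428 − 1.80 = 4.982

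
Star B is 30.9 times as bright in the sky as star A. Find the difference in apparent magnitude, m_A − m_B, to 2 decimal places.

m_A − m_B ≈ 3.72

Pogson: Δm = −2.5 log₁₀(ratio) = −2.5 log₁₀(30.9) = −2.5 × 1.4900 = -3.725
Star B is brighter so has the smaller magnitude: m_A − m_B is positive.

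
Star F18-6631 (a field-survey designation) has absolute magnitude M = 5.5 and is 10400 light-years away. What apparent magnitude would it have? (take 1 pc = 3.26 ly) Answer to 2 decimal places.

m ≈ 18.02

d = 10400 ly / 3.26 = 3190 pc
m = M + 5 log₁₀ d − 5 = 5.5 + 5·3.5038 − 5 = 18.019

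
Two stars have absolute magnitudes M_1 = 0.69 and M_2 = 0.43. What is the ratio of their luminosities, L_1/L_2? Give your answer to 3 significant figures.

L_1/L_2 ≈ 0.787

ΔM = M_1 − M_2 = 0.26
L_1/L_2 = 10^(−0.4 ΔM) = 10^-0.104 = 0.7870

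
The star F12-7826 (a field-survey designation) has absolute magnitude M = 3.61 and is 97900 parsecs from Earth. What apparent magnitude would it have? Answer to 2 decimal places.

m ≈ 23.56

m = M + 5 log₁₀ d − 5 = 3.61 + 5·4.9908 − 5 = 23.564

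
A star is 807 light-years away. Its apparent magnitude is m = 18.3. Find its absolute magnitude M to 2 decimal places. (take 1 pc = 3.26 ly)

M ≈ 11.33

d = 807 ly / 3.26 = 247.5 pc
5 log₁₀(d/10 pc) = 5 log₁₀(247.5) − 5 = 6.968
M = m − 5 log₁₀(d/10) = 18.3 − 6.968 = 11.332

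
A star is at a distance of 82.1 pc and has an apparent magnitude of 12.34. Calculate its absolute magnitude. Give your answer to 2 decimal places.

5 log₁₀(d/10 pc) = 5 log₁₀(82.10) − 5 = 4.572
M = m − 5 log₁₀(d/10) = 12.34 − 4.572 = 7.768

M ≈ 7.77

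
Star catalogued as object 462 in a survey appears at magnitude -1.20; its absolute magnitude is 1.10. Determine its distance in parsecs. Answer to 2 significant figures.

d ≈ 3.5 pc

μ = m − M = -2.300
m − M = 5 log₁₀ d − 5
log₁₀ d = (m − M)/5 + 1 = 0.5400
d = 10^0.5400 = 3.467 pc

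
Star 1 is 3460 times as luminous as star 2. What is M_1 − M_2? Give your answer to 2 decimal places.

M_1 − M_2 ≈ -8.85

Pogson: ΔM = −2.5 log₁₀(ratio) = −2.5 log₁₀(3460) = −2.5 × 3.5391 = -8.848
Star 1 is brighter, so it has the smaller magnitude: the difference is negative.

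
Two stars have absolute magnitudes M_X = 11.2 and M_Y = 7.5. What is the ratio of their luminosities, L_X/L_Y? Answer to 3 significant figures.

L_X/L_Y ≈ 0.0331

ΔM = M_X − M_Y = 3.7
L_X/L_Y = 10^(−0.4 ΔM) = 10^-1.480 = 0.03311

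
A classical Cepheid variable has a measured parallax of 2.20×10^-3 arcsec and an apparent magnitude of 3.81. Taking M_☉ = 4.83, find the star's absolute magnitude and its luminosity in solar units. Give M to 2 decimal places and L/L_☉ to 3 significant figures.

d = 1/p = 1/2.20×10^-3″ = 454.5 pc
M = m − 5 log₁₀ d + 5 = 3.81 − 5·2.6576 + 5 = -4.478
M − M_☉ = -4.478 − 4.83 = -9.308
L/L_☉ = 10^(−0.4 × -9.308) = 5286

M ≈ -4.48; L/L_☉ ≈ 5290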